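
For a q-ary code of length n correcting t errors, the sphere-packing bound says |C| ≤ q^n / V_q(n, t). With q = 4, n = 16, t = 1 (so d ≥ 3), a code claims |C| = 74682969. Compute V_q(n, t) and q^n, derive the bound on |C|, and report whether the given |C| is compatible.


V_q(n, t) = 49, q^n = 4294967296, Hamming bound = 87652393, |C| = 74682969 ≤ bound (satisfied).

Step 1: Compute V_q(n, t) = Σ_{j=0}^1 C(n, j) (q−1)^j.
  j = 0: C(16,0)·(3)^0 = 1·1 = 1.
  j = 1: C(16,1)·(3)^1 = 16·3 = 48.
  V_q(n, t) = 1 + 48 = 49.
Step 2: q^n = 4^16 = 4294967296.
Step 3: Hamming bound ⌊q^n / V_q(n,t)⌋ = ⌊4294967296/49⌋ = 87652393.
Step 4: Compare |C| = 74682969 to 87652393: satisfied.
The claimed |C| lies below the Hamming bound.


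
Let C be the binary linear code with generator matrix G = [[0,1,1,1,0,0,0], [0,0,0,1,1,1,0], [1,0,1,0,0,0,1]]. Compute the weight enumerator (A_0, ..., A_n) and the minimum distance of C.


Weight distribution: A_0 = 1, A_3 = 3, A_4 = 2, A_5 = 1, A_6 = 1. Minimum distance d = 3.

Enumerate all 2^3 = 8 messages m ∈ F_2^3.
For each, compute codeword c = mG in F_2^7, then tally its weight.
  m = 000 → c = 0000000, weight = 0.
  m = 100 → c = 0111000, weight = 3.
  m = 010 → c = 0001110, weight = 3.
  m = 110 → c = 0110110, weight = 4.
  m = 001 → c = 1010001, weight = 3.
  m = 101 → c = 1101001, weight = 4.
  m = 011 → c = 1011111, weight = 6.
  m = 111 → c = 1100111, weight = 5.
Tally weights:
  weight 0: 1 codewords.
  weight 3: 3 codewords.
  weight 4: 2 codewords.
  weight 5: 1 codewords.
  weight 6: 1 codewords.
Minimum distance d = smallest w > 0 with A_w > 0 = 3.
Sanity: Σ A_w = 8 = 2^3 = 8 ✓.


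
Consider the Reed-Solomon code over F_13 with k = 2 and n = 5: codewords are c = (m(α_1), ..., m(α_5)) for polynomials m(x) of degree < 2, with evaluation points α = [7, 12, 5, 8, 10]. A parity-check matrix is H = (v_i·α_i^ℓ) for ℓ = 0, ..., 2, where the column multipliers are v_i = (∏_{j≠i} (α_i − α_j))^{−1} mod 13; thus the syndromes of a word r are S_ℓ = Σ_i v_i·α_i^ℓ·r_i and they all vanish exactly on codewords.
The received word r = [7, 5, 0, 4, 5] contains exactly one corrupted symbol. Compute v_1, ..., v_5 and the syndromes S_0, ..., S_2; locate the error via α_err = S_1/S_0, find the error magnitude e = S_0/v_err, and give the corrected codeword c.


S = (4, 1, 10), error at position 5, error magnitude e = 7, c = [7, 5, 0, 4, 11].

Step 1: column multipliers v_i = (∏_{j≠i}(α_i − α_j))^{−1} mod 13.
  i = 1 (α = 7): (7−12)(7−5)(7−8)(7−10) = (−5)·2·(−1)·(−3) = −30 ≡ 9, so v_1 = 9^{−1} = 3 (mod 13).
  i = 2 (α = 12): (12−7)(12−5)(12−8)(12−10) = 5·7·4·2 = 280 ≡ 7, so v_2 = 7^{−1} = 2 (mod 13).
  i = 3 (α = 5): (5−7)(5−12)(5−8)(5−10) = (−2)·(−7)·(−3)·(−5) = 210 ≡ 2, so v_3 = 2^{−1} = 7 (mod 13).
  i = 4 (α = 8): (8−7)(8−12)(8−5)(8−10) = 1·(−4)·3·(−2) = 24 ≡ 11, so v_4 = 11^{−1} = 6 (mod 13).
  i = 5 (α = 10): (10−7)(10−12)(10−5)(10−8) = 3·(−2)·5·2 = −60 ≡ 5, so v_5 = 5^{−1} = 8 (mod 13).
  v = [3, 2, 7, 6, 8].
Step 2: syndromes of r = [7, 5, 0, 4, 5] (all sums mod 13).
  S_0 = Σ v_i r_i = 3·7 + 2·5 + 7·0 + 6·4 + 8·5 = 95 ≡ 4.
  S_1 = Σ v_i α_i r_i = 3·7·7 + 2·12·5 + 7·5·0 + 6·8·4 + 8·10·5 = 859 ≡ 1.
  α_i^2 mod 13 = [10, 1, 12, 12, 9].
  S_2 = Σ v_i α_i^2 r_i = 3·10·7 + 2·1·5 + 7·12·0 + 6·12·4 + 8·9·5 = 868 ≡ 10.
  S = (4, 1, 10) ≠ 0, so r is not a codeword (an error is present).
Step 3: locate the error. For a single error e at position i, S_ℓ = v_i·e·α_i^ℓ, so α_err = S_1/S_0.
  S_0^{−1} = 4^{−1} = 10 (mod 13), so α_err = 1·10 = 10 ≡ 10 = α_5. Error position i = 5.
  Consistency check: S_2/S_1 = 10·1 = 10 ≡ 10 = α_err ✓ (single-error assumption holds).
Step 4: error magnitude e = S_0/v_5 = S_0·∏_{j≠5}(α_5 − α_j) = 4·5 = 20 ≡ 7 (mod 13).
Step 5: correct position 5: c_5 = r_5 − e = 5 − 7 ≡ 11 (mod 13). Hence c = [7, 5, 0, 4, 11].
  Check: interpolating c through the α_i gives m(x) = 2 + 10·x (degree < 2) with m(α_i) = c_i for every i, so c is indeed a codeword.


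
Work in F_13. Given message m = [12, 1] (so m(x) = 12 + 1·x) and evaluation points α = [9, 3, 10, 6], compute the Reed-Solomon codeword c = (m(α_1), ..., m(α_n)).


c = [8, 2, 9, 5]

Message polynomial: m(x) = 12 + 1·x (mod 13).
For each evaluation point α_i, compute m(α_i) mod 13:
  α_1 = 9: Horner steps 1 → 8, so m(9) = 8.
  α_2 = 3: Horner steps 1 → 2, so m(3) = 2.
  α_3 = 10: Horner steps 1 → 9, so m(10) = 9.
  α_4 = 6: Horner steps 1 → 5, so m(6) = 5.
Codeword c = [8, 2, 9, 5] ∈ F_13^4.


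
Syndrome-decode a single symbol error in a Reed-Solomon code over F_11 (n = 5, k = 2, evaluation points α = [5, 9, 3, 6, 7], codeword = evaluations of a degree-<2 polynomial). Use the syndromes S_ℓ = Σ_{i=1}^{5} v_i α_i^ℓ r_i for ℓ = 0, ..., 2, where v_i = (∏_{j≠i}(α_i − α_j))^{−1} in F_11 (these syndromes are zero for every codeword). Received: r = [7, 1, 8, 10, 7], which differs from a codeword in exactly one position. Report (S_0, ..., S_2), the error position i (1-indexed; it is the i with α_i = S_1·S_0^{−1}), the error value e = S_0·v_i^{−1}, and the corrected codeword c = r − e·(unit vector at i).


S = (10, 6, 8), error at position 1, error magnitude e = 5, c = [2, 1, 8, 10, 7].

Step 1: column multipliers v_i = (∏_{j≠i}(α_i − α_j))^{−1} mod 11.
  i = 1 (α = 5): (5−9)(5−3)(5−6)(5−7) = (−4)·2·(−1)·(−2) = −16 ≡ 6, so v_1 = 6^{−1} = 2 (mod 11).
  i = 2 (α = 9): (9−5)(9−3)(9−6)(9−7) = 4·6·3·2 = 144 ≡ 1, so v_2 = 1^{−1} = 1 (mod 11).
  i = 3 (α = 3): (3−5)(3−9)(3−6)(3−7) = (−2)·(−6)·(−3)·(−4) = 144 ≡ 1, so v_3 = 1^{−1} = 1 (mod 11).
  i = 4 (α = 6): (6−5)(6−9)(6−3)(6−7) = 1·(−3)·3·(−1) = 9 ≡ 9, so v_4 = 9^{−1} = 5 (mod 11).
  i = 5 (α = 7): (7−5)(7−9)(7−3)(7−6) = 2·(−2)·4·1 = −16 ≡ 6, so v_5 = 6^{−1} = 2 (mod 11).
  v = [2, 1, 1, 5, 2].
Step 2: syndromes of r = [7, 1, 8, 10, 7] (all sums mod 11).
  S_0 = Σ v_i r_i = 2·7 + 1·1 + 1·8 + 5·10 + 2·7 = 87 ≡ 10.
  S_1 = Σ v_i α_i r_i = 2·5·7 + 1·9·1 + 1·3·8 + 5·6·10 + 2·7·7 = 501 ≡ 6.
  α_i^2 mod 11 = [3, 4, 9, 3, 5].
  S_2 = Σ v_i α_i^2 r_i = 2·3·7 + 1·4·1 + 1·9·8 + 5·3·10 + 2·5·7 = 338 ≡ 8.
  S = (10, 6, 8) ≠ 0, so r is not a codeword (an error is present).
Step 3: locate the error. For a single error e at position i, S_ℓ = v_i·e·α_i^ℓ, so α_err = S_1/S_0.
  S_0^{−1} = 10^{−1} = 10 (mod 11), so α_err = 6·10 = 60 ≡ 5 = α_1. Error position i = 1.
  Consistency check: S_2/S_1 = 8·2 = 16 ≡ 5 = α_err ✓ (single-error assumption holds).
Step 4: error magnitude e = S_0/v_1 = S_0·∏_{j≠1}(α_1 − α_j) = 10·6 = 60 ≡ 5 (mod 11).
Step 5: correct position 1: c_1 = r_1 − e = 7 − 5 ≡ 2 (mod 11). Hence c = [2, 1, 8, 10, 7].
  Check: interpolating c through the α_i gives m(x) = 6 + 8·x (degree < 2) with m(α_i) = c_i for every i, so c is indeed a codeword.


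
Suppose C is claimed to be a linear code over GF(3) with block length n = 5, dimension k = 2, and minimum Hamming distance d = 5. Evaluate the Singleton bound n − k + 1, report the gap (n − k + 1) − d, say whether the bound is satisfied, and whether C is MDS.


Singleton RHS = n − k + 1 = 4, slack = -1, bound violated (no such code; not MDS).

Singleton bound: d ≤ n − k + 1.
Here n = 5, k = 2, so n − k + 1 = 4.
Given d = 5, check d ≤ 4: NO.
Slack = (n − k + 1) − d = -1.
The slack is negative: d = 5 exceeds n − k + 1 = 4 by 1, so the Singleton bound is violated and no linear [5, 2, 5]_3 code can exist. In particular it is not MDS (MDS requires d = n − k + 1 exactly).
Description: the claimed parameters are [5, 2, 5]_3; such a code would be impossible (violates the Singleton bound).


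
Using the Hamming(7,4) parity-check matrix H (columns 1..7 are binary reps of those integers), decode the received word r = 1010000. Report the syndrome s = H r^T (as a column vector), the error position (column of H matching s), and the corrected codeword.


s = (0, 1, 0)^T, error position = 2, corrected codeword c = 1110000

Compute s = H r^T mod 2 one row at a time:
  s_1 = 0 + 0 + 0 + 0 = 0 ≡ 0 (mod 2).
  s_2 = 0 + 1 + 0 + 0 = 1 ≡ 1 (mod 2).
  s_3 = 1 + 1 + 0 + 0 = 2 ≡ 0 (mod 2).
s = (0, 1, 0)^T — this equals column 2 of H (binary 010), so error is at position 2.
Correct: flip bit 2 of r = 1010000 to get c = 1110000.


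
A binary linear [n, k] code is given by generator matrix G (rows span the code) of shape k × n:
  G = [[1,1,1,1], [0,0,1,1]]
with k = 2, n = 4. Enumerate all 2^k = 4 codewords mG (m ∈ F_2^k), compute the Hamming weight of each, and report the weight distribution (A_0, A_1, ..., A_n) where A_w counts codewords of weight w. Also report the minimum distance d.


Weight distribution: A_0 = 1, A_2 = 2, A_4 = 1. Minimum distance d = 2.

Enumerate all 2^2 = 4 messages m ∈ F_2^2.
For each, compute codeword c = mG in F_2^4, then tally its weight.
  m = 00 → c = 0000, weight = 0.
  m = 10 → c = 1111, weight = 4.
  m = 01 → c = 0011, weight = 2.
  m = 11 → c = 1100, weight = 2.
Tally weights:
  weight 0: 1 codewords.
  weight 2: 2 codewords.
  weight 4: 1 codewords.
Minimum distance d = smallest w > 0 with A_w > 0 = 2.
Sanity: Σ A_w = 4 = 2^2 = 4 ✓.


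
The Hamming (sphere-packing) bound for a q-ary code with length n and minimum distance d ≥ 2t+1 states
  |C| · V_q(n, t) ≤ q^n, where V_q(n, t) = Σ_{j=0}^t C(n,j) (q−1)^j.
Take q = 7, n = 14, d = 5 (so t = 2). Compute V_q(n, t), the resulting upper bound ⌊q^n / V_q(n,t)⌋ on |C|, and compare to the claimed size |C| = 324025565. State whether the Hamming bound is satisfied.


V_q(n, t) = 3361, q^n = 678223072849, Hamming bound = 201792047, |C| = 324025565 > bound (violated).

Step 1: Compute V_q(n, t) = Σ_{j=0}^2 C(n, j) (q−1)^j.
  j = 0: C(14,0)·(6)^0 = 1·1 = 1.
  j = 1: C(14,1)·(6)^1 = 14·6 = 84.
  j = 2: C(14,2)·(6)^2 = 91·36 = 3276.
  V_q(n, t) = 1 + 84 + 3276 = 3361.
Step 2: q^n = 7^14 = 678223072849.
Step 3: Hamming bound ⌊q^n / V_q(n,t)⌋ = ⌊678223072849/3361⌋ = 201792047.
Step 4: Compare |C| = 324025565 to 201792047: violated.
The claimed |C| lies above the Hamming bound, so no 7-ary code of length 14 with d ≥ 5 can have 324025565 codewords.


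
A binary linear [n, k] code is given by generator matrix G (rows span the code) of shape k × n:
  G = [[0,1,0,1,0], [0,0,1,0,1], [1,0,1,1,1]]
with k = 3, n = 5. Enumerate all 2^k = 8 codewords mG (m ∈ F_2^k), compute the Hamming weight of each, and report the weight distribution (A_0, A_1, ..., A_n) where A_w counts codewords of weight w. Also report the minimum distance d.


Weight distribution: A_0 = 1, A_2 = 4, A_4 = 3. Minimum distance d = 2.

Enumerate all 2^3 = 8 messages m ∈ F_2^3.
For each, compute codeword c = mG in F_2^5, then tally its weight.
  m = 000 → c = 00000, weight = 0.
  m = 100 → c = 01010, weight = 2.
  m = 010 → c = 00101, weight = 2.
  m = 110 → c = 01111, weight = 4.
  m = 001 → c = 10111, weight = 4.
  m = 101 → c = 11101, weight = 4.
  m = 011 → c = 10010, weight = 2.
  m = 111 → c = 11000, weight = 2.
Tally weights:
  weight 0: 1 codewords.
  weight 2: 4 codewords.
  weight 4: 3 codewords.
Minimum distance d = smallest w > 0 with A_w > 0 = 2.
Sanity: Σ A_w = 8 = 2^3 = 8 ✓.


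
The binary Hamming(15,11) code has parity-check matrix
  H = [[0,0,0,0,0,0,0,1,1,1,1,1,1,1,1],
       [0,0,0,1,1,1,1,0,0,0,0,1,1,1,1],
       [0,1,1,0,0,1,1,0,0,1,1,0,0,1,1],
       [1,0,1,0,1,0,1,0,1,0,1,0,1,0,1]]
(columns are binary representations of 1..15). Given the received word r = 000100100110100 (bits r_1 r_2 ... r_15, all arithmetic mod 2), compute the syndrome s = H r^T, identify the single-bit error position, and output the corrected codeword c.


s = (1, 1, 1, 1)^T, error position = 15, corrected codeword c = 000100100110101

Compute s = H r^T mod 2 one row at a time:
  s_1 = 0 + 0 + 1 + 1 + 0 + 1 + 0 + 0 = 3 ≡ 1 (mod 2).
  s_2 = 1 + 0 + 0 + 1 + 0 + 1 + 0 + 0 = 3 ≡ 1 (mod 2).
  s_3 = 0 + 0 + 0 + 1 + 1 + 1 + 0 + 0 = 3 ≡ 1 (mod 2).
  s_4 = 0 + 0 + 0 + 1 + 0 + 1 + 1 + 0 = 3 ≡ 1 (mod 2).
s = (1, 1, 1, 1)^T — this equals column 15 of H (binary 1111), so error is at position 15.
Correct: flip bit 15 of r = 000100100110100 to get c = 000100100110101.


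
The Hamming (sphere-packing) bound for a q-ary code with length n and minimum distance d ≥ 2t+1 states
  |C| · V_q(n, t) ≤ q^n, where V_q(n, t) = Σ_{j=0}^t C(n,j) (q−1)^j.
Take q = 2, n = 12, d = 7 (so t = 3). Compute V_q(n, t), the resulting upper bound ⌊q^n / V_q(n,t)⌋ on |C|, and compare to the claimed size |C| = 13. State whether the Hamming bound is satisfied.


V_q(n, t) = 299, q^n = 4096, Hamming bound = 13, |C| = 13 ≤ bound (satisfied).

Step 1: Compute V_q(n, t) = Σ_{j=0}^3 C(n, j) (q−1)^j.
  j = 0: C(12,0)·(1)^0 = 1·1 = 1.
  j = 1: C(12,1)·(1)^1 = 12·1 = 12.
  j = 2: C(12,2)·(1)^2 = 66·1 = 66.
  j = 3: C(12,3)·(1)^3 = 220·1 = 220.
  V_q(n, t) = 1 + 12 + 66 + 220 = 299.
Step 2: q^n = 2^12 = 4096.
Step 3: Hamming bound ⌊q^n / V_q(n,t)⌋ = ⌊4096/299⌋ = 13.
Step 4: Compare |C| = 13 to 13: satisfied.
The claimed |C| lies at the Hamming bound (tight).


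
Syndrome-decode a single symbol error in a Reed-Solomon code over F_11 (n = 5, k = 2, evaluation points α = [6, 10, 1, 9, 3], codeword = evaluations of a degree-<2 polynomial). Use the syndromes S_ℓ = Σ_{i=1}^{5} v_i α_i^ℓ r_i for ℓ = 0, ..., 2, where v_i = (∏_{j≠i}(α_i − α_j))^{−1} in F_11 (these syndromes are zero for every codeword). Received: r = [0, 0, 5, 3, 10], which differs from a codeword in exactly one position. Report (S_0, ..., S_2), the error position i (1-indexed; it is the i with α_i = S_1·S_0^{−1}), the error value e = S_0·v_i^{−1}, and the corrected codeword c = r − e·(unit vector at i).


S = (8, 4, 2), error at position 1, error magnitude e = 10, c = [1, 0, 5, 3, 10].

Step 1: column multipliers v_i = (∏_{j≠i}(α_i − α_j))^{−1} mod 11.
  i = 1 (α = 6): (6−10)(6−1)(6−9)(6−3) = (−4)·5·(−3)·3 = 180 ≡ 4, so v_1 = 4^{−1} = 3 (mod 11).
  i = 2 (α = 10): (10−6)(10−1)(10−9)(10−3) = 4·9·1·7 = 252 ≡ 10, so v_2 = 10^{−1} = 10 (mod 11).
  i = 3 (α = 1): (1−6)(1−10)(1−9)(1−3) = (−5)·(−9)·(−8)·(−2) = 720 ≡ 5, so v_3 = 5^{−1} = 9 (mod 11).
  i = 4 (α = 9): (9−6)(9−10)(9−1)(9−3) = 3·(−1)·8·6 = −144 ≡ 10, so v_4 = 10^{−1} = 10 (mod 11).
  i = 5 (α = 3): (3−6)(3−10)(3−1)(3−9) = (−3)·(−7)·2·(−6) = −252 ≡ 1, so v_5 = 1^{−1} = 1 (mod 11).
  v = [3, 10, 9, 10, 1].
Step 2: syndromes of r = [0, 0, 5, 3, 10] (all sums mod 11).
  S_0 = Σ v_i r_i = 3·0 + 10·0 + 9·5 + 10·3 + 1·10 = 85 ≡ 8.
  S_1 = Σ v_i α_i r_i = 3·6·0 + 10·10·0 + 9·1·5 + 10·9·3 + 1·3·10 = 345 ≡ 4.
  α_i^2 mod 11 = [3, 1, 1, 4, 9].
  S_2 = Σ v_i α_i^2 r_i = 3·3·0 + 10·1·0 + 9·1·5 + 10·4·3 + 1·9·10 = 255 ≡ 2.
  S = (8, 4, 2) ≠ 0, so r is not a codeword (an error is present).
Step 3: locate the error. For a single error e at position i, S_ℓ = v_i·e·α_i^ℓ, so α_err = S_1/S_0.
  S_0^{−1} = 8^{−1} = 7 (mod 11), so α_err = 4·7 = 28 ≡ 6 = α_1. Error position i = 1.
  Consistency check: S_2/S_1 = 2·3 = 6 ≡ 6 = α_err ✓ (single-error assumption holds).
Step 4: error magnitude e = S_0/v_1 = S_0·∏_{j≠1}(α_1 − α_j) = 8·4 = 32 ≡ 10 (mod 11).
Step 5: correct position 1: c_1 = r_1 − e = 0 − 10 ≡ 1 (mod 11). Hence c = [1, 0, 5, 3, 10].
  Check: interpolating c through the α_i gives m(x) = 8 + 8·x (degree < 2) with m(α_i) = c_i for every i, so c is indeed a codeword.


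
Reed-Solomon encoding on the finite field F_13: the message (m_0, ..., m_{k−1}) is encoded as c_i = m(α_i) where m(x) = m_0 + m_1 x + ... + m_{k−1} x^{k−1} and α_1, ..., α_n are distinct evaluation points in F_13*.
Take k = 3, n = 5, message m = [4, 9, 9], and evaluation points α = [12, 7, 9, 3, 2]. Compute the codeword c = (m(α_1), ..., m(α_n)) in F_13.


c = [4, 1, 8, 8, 6]

Message polynomial: m(x) = 4 + 9·x + 9·x^2 (mod 13).
For each evaluation point α_i, compute m(α_i) mod 13:
  α_1 = 12: Horner steps 9 → 0 → 4, so m(12) = 4.
  α_2 = 7: Horner steps 9 → 7 → 1, so m(7) = 1.
  α_3 = 9: Horner steps 9 → 12 → 8, so m(9) = 8.
  α_4 = 3: Horner steps 9 → 10 → 8, so m(3) = 8.
  α_5 = 2: Horner steps 9 → 1 → 6, so m(2) = 6.
Codeword c = [4, 1, 8, 8, 6] ∈ F_13^5.


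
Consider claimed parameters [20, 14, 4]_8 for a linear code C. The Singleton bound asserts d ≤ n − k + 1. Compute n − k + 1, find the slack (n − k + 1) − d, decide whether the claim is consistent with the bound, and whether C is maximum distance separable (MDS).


Singleton RHS = n − k + 1 = 7, slack = 3, bound satisfied, not MDS.

Singleton bound: d ≤ n − k + 1.
Here n = 20, k = 14, so n − k + 1 = 7.
Given d = 4, check d ≤ 7: YES.
Slack = (n − k + 1) − d = 3.
The code is NOT MDS (slack = 3 > 0).
Description: the claimed parameters are [20, 14, 4]_8; such a code would be non-MDS.


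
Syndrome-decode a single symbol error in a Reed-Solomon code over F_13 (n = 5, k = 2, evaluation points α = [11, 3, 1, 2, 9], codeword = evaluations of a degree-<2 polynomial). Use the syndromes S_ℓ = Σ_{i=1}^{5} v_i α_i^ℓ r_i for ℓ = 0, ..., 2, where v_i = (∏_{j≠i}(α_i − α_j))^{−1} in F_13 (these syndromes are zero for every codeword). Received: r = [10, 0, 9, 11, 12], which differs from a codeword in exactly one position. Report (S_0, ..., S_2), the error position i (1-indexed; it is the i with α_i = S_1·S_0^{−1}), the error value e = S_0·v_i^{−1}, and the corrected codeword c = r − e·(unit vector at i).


S = (2, 9, 8), error at position 1, error magnitude e = 7, c = [3, 0, 9, 11, 12].

Step 1: column multipliers v_i = (∏_{j≠i}(α_i − α_j))^{−1} mod 13.
  i = 1 (α = 11): (11−3)(11−1)(11−2)(11−9) = 8·10·9·2 = 1440 ≡ 10, so v_1 = 10^{−1} = 4 (mod 13).
  i = 2 (α = 3): (3−11)(3−1)(3−2)(3−9) = (−8)·2·1·(−6) = 96 ≡ 5, so v_2 = 5^{−1} = 8 (mod 13).
  i = 3 (α = 1): (1−11)(1−3)(1−2)(1−9) = (−10)·(−2)·(−1)·(−8) = 160 ≡ 4, so v_3 = 4^{−1} = 10 (mod 13).
  i = 4 (α = 2): (2−11)(2−3)(2−1)(2−9) = (−9)·(−1)·1·(−7) = −63 ≡ 2, so v_4 = 2^{−1} = 7 (mod 13).
  i = 5 (α = 9): (9−11)(9−3)(9−1)(9−2) = (−2)·6·8·7 = −672 ≡ 4, so v_5 = 4^{−1} = 10 (mod 13).
  v = [4, 8, 10, 7, 10].
Step 2: syndromes of r = [10, 0, 9, 11, 12] (all sums mod 13).
  S_0 = Σ v_i r_i = 4·10 + 8·0 + 10·9 + 7·11 + 10·12 = 327 ≡ 2.
  S_1 = Σ v_i α_i r_i = 4·11·10 + 8·3·0 + 10·1·9 + 7·2·11 + 10·9·12 = 1764 ≡ 9.
  α_i^2 mod 13 = [4, 9, 1, 4, 3].
  S_2 = Σ v_i α_i^2 r_i = 4·4·10 + 8·9·0 + 10·1·9 + 7·4·11 + 10·3·12 = 918 ≡ 8.
  S = (2, 9, 8) ≠ 0, so r is not a codeword (an error is present).
Step 3: locate the error. For a single error e at position i, S_ℓ = v_i·e·α_i^ℓ, so α_err = S_1/S_0.
  S_0^{−1} = 2^{−1} = 7 (mod 13), so α_err = 9·7 = 63 ≡ 11 = α_1. Error position i = 1.
  Consistency check: S_2/S_1 = 8·3 = 24 ≡ 11 = α_err ✓ (single-error assumption holds).
Step 4: error magnitude e = S_0/v_1 = S_0·∏_{j≠1}(α_1 − α_j) = 2·10 = 20 ≡ 7 (mod 13).
Step 5: correct position 1: c_1 = r_1 − e = 10 − 7 ≡ 3 (mod 13). Hence c = [3, 0, 9, 11, 12].
  Check: interpolating c through the α_i gives m(x) = 7 + 2·x (degree < 2) with m(α_i) = c_i for every i, so c is indeed a codeword.


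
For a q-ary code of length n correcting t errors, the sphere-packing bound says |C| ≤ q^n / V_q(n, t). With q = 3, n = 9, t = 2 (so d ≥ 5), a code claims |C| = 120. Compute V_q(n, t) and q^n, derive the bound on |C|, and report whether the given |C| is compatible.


V_q(n, t) = 163, q^n = 19683, Hamming bound = 120, |C| = 120 ≤ bound (satisfied).

Step 1: Compute V_q(n, t) = Σ_{j=0}^2 C(n, j) (q−1)^j.
  j = 0: C(9,0)·(2)^0 = 1·1 = 1.
  j = 1: C(9,1)·(2)^1 = 9·2 = 18.
  j = 2: C(9,2)·(2)^2 = 36·4 = 144.
  V_q(n, t) = 1 + 18 + 144 = 163.
Step 2: q^n = 3^9 = 19683.
Step 3: Hamming bound ⌊q^n / V_q(n,t)⌋ = ⌊19683/163⌋ = 120.
Step 4: Compare |C| = 120 to 120: satisfied.
The claimed |C| lies at the Hamming bound (tight).


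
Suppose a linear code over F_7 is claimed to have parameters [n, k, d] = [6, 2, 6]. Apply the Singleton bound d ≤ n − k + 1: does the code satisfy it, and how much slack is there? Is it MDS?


Singleton RHS = n − k + 1 = 5, slack = -1, bound violated (no such code; not MDS).

Singleton bound: d ≤ n − k + 1.
Here n = 6, k = 2, so n − k + 1 = 5.
Given d = 6, check d ≤ 5: NO.
Slack = (n − k + 1) − d = -1.
The slack is negative: d = 6 exceeds n − k + 1 = 5 by 1, so the Singleton bound is violated and no linear [6, 2, 6]_7 code can exist. In particular it is not MDS (MDS requires d = n − k + 1 exactly).
Description: the claimed parameters are [6, 2, 6]_7; such a code would be impossible (violates the Singleton bound).


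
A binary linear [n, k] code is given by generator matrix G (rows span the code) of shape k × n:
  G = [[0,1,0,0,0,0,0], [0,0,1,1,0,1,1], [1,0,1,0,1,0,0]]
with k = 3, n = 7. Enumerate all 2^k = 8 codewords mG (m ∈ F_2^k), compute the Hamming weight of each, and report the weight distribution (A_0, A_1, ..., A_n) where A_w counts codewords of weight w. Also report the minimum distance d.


Weight distribution: A_0 = 1, A_1 = 1, A_3 = 1, A_4 = 2, A_5 = 2, A_6 = 1. Minimum distance d = 1.

Enumerate all 2^3 = 8 messages m ∈ F_2^3.
For each, compute codeword c = mG in F_2^7, then tally its weight.
  m = 000 → c = 0000000, weight = 0.
  m = 100 → c = 0100000, weight = 1.
  m = 010 → c = 0011011, weight = 4.
  m = 110 → c = 0111011, weight = 5.
  m = 001 → c = 1010100, weight = 3.
  m = 101 → c = 1110100, weight = 4.
  m = 011 → c = 1001111, weight = 5.
  m = 111 → c = 1101111, weight = 6.
Tally weights:
  weight 0: 1 codewords.
  weight 1: 1 codewords.
  weight 3: 1 codewords.
  weight 4: 2 codewords.
  weight 5: 2 codewords.
  weight 6: 1 codewords.
Minimum distance d = smallest w > 0 with A_w > 0 = 1.
Sanity: Σ A_w = 8 = 2^3 = 8 ✓.


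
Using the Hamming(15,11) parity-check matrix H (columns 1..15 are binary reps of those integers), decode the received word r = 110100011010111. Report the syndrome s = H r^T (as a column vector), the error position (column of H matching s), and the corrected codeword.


s = (0, 0, 0, 1)^T, error position = 1, corrected codeword c = 010100011010111

Compute s = H r^T mod 2 one row at a time:
  s_1 = 1 + 1 + 0 + 1 + 0 + 1 + 1 + 1 = 6 ≡ 0 (mod 2).
  s_2 = 1 + 0 + 0 + 0 + 0 + 1 + 1 + 1 = 4 ≡ 0 (mod 2).
  s_3 = 1 + 0 + 0 + 0 + 0 + 1 + 1 + 1 = 4 ≡ 0 (mod 2).
  s_4 = 1 + 0 + 0 + 0 + 1 + 1 + 1 + 1 = 5 ≡ 1 (mod 2).
s = (0, 0, 0, 1)^T — this equals column 1 of H (binary 0001), so error is at position 1.
Correct: flip bit 1 of r = 110100011010111 to get c = 010100011010111.


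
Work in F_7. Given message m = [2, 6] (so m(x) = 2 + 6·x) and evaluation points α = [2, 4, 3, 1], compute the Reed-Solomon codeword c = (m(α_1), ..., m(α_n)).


c = [0, 5, 6, 1]

Message polynomial: m(x) = 2 + 6·x (mod 7).
For each evaluation point α_i, compute m(α_i) mod 7:
  α_1 = 2: Horner steps 6 → 0, so m(2) = 0.
  α_2 = 4: Horner steps 6 → 5, so m(4) = 5.
  α_3 = 3: Horner steps 6 → 6, so m(3) = 6.
  α_4 = 1: Horner steps 6 → 1, so m(1) = 1.
Codeword c = [0, 5, 6, 1] ∈ F_7^4.


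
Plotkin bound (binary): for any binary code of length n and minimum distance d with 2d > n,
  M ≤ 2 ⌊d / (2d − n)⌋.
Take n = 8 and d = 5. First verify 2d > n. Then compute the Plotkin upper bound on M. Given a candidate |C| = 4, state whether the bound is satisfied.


Plotkin bound M ≤ 4; given |C| = 4 ≤ bound (satisfied).

Check applicability: 2d = 10, n = 8.
2d − n = 2 > 0, so Plotkin applies.
Compute d/(2d−n) = 5/2 ≈ 2.5000.
⌊d/(2d−n)⌋ = 2.
Plotkin bound: M ≤ 2·2 = 4.
Given |C| = 4, check: satisfied.
This |C| is at the Plotkin bound.


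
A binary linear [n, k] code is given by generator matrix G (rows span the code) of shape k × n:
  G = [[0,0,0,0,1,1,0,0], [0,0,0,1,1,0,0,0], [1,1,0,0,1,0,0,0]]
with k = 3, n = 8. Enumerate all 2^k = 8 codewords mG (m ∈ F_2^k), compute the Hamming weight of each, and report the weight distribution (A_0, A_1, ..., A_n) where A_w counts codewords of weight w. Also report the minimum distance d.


Weight distribution: A_0 = 1, A_2 = 3, A_3 = 3, A_5 = 1. Minimum distance d = 2.

Enumerate all 2^3 = 8 messages m ∈ F_2^3.
For each, compute codeword c = mG in F_2^8, then tally its weight.
  m = 000 → c = 00000000, weight = 0.
  m = 100 → c = 00001100, weight = 2.
  m = 010 → c = 00011000, weight = 2.
  m = 110 → c = 00010100, weight = 2.
  m = 001 → c = 11001000, weight = 3.
  m = 101 → c = 11000100, weight = 3.
  m = 011 → c = 11010000, weight = 3.
  m = 111 → c = 11011100, weight = 5.
Tally weights:
  weight 0: 1 codewords.
  weight 2: 3 codewords.
  weight 3: 3 codewords.
  weight 5: 1 codewords.
Minimum distance d = smallest w > 0 with A_w > 0 = 2.
Sanity: Σ A_w = 8 = 2^3 = 8 ✓.


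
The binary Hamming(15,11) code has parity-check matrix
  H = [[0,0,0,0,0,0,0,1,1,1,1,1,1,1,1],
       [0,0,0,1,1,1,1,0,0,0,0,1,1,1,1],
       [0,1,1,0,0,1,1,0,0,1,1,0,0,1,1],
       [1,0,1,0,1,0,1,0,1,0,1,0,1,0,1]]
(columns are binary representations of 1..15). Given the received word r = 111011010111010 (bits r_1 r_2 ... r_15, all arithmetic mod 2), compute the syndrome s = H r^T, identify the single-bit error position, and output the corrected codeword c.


s = (1, 0, 0, 0)^T, error position = 8, corrected codeword c = 111011000111010

Compute s = H r^T mod 2 one row at a time:
  s_1 = 1 + 0 + 1 + 1 + 1 + 0 + 1 + 0 = 5 ≡ 1 (mod 2).
  s_2 = 0 + 1 + 1 + 0 + 1 + 0 + 1 + 0 = 4 ≡ 0 (mod 2).
  s_3 = 1 + 1 + 1 + 0 + 1 + 1 + 1 + 0 = 6 ≡ 0 (mod 2).
  s_4 = 1 + 1 + 1 + 0 + 0 + 1 + 0 + 0 = 4 ≡ 0 (mod 2).
s = (1, 0, 0, 0)^T — this equals column 8 of H (binary 1000), so error is at position 8.
Correct: flip bit 8 of r = 111011010111010 to get c = 111011000111010.


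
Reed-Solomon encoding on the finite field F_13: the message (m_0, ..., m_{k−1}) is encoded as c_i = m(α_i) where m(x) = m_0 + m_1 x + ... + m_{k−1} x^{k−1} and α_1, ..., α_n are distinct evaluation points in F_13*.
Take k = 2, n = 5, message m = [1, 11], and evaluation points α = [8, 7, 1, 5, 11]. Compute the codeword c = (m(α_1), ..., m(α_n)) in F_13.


c = [11, 0, 12, 4, 5]

Message polynomial: m(x) = 1 + 11·x (mod 13).
For each evaluation point α_i, compute m(α_i) mod 13:
  α_1 = 8: Horner steps 11 → 11, so m(8) = 11.
  α_2 = 7: Horner steps 11 → 0, so m(7) = 0.
  α_3 = 1: Horner steps 11 → 12, so m(1) = 12.
  α_4 = 5: Horner steps 11 → 4, so m(5) = 4.
  α_5 = 11: Horner steps 11 → 5, so m(11) = 5.
Codeword c = [11, 0, 12, 4, 5] ∈ F_13^5.


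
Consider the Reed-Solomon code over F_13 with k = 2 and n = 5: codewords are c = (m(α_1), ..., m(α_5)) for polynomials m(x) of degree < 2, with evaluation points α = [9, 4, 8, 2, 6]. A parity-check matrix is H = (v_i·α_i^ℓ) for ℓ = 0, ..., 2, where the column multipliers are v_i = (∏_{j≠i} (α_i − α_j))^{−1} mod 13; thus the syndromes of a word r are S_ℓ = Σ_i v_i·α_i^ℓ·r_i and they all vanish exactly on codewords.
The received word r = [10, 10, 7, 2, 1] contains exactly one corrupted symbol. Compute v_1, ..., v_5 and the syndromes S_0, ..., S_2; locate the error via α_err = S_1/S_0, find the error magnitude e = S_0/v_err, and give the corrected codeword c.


S = (12, 9, 10), error at position 2, error magnitude e = 2, c = [10, 8, 7, 2, 1].

Step 1: column multipliers v_i = (∏_{j≠i}(α_i − α_j))^{−1} mod 13.
  i = 1 (α = 9): (9−4)(9−8)(9−2)(9−6) = 5·1·7·3 = 105 ≡ 1, so v_1 = 1^{−1} = 1 (mod 13).
  i = 2 (α = 4): (4−9)(4−8)(4−2)(4−6) = (−5)·(−4)·2·(−2) = −80 ≡ 11, so v_2 = 11^{−1} = 6 (mod 13).
  i = 3 (α = 8): (8−9)(8−4)(8−2)(8−6) = (−1)·4·6·2 = −48 ≡ 4, so v_3 = 4^{−1} = 10 (mod 13).
  i = 4 (α = 2): (2−9)(2−4)(2−8)(2−6) = (−7)·(−2)·(−6)·(−4) = 336 ≡ 11, so v_4 = 11^{−1} = 6 (mod 13).
  i = 5 (α = 6): (6−9)(6−4)(6−8)(6−2) = (−3)·2·(−2)·4 = 48 ≡ 9, so v_5 = 9^{−1} = 3 (mod 13).
  v = [1, 6, 10, 6, 3].
Step 2: syndromes of r = [10, 10, 7, 2, 1] (all sums mod 13).
  S_0 = Σ v_i r_i = 1·10 + 6·10 + 10·7 + 6·2 + 3·1 = 155 ≡ 12.
  S_1 = Σ v_i α_i r_i = 1·9·10 + 6·4·10 + 10·8·7 + 6·2·2 + 3·6·1 = 932 ≡ 9.
  α_i^2 mod 13 = [3, 3, 12, 4, 10].
  S_2 = Σ v_i α_i^2 r_i = 1·3·10 + 6·3·10 + 10·12·7 + 6·4·2 + 3·10·1 = 1128 ≡ 10.
  S = (12, 9, 10) ≠ 0, so r is not a codeword (an error is present).
Step 3: locate the error. For a single error e at position i, S_ℓ = v_i·e·α_i^ℓ, so α_err = S_1/S_0.
  S_0^{−1} = 12^{−1} = 12 (mod 13), so α_err = 9·12 = 108 ≡ 4 = α_2. Error position i = 2.
  Consistency check: S_2/S_1 = 10·3 = 30 ≡ 4 = α_err ✓ (single-error assumption holds).
Step 4: error magnitude e = S_0/v_2 = S_0·∏_{j≠2}(α_2 − α_j) = 12·11 = 132 ≡ 2 (mod 13).
Step 5: correct position 2: c_2 = r_2 − e = 10 − 2 ≡ 8 (mod 13). Hence c = [10, 8, 7, 2, 1].
  Check: interpolating c through the α_i gives m(x) = 9 + 3·x (degree < 2) with m(α_i) = c_i for every i, so c is indeed a codeword.


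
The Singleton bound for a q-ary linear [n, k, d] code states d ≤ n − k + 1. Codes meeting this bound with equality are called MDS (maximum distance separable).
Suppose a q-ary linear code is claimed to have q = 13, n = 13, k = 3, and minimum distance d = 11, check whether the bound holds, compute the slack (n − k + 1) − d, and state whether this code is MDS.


Singleton RHS = n − k + 1 = 11, slack = 0, bound satisfied, MDS.

Singleton bound: d ≤ n − k + 1.
Here n = 13, k = 3, so n − k + 1 = 11.
Given d = 11, check d ≤ 11: YES.
Slack = (n − k + 1) − d = 0.
The code is MDS (slack = 0).
Description: the claimed parameters are [13, 3, 11]_13; such a code would be MDS (meets Singleton bound).


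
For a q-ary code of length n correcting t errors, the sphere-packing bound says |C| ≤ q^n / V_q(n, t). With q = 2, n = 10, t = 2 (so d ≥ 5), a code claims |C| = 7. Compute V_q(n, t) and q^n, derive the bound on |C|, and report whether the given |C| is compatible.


V_q(n, t) = 56, q^n = 1024, Hamming bound = 18, |C| = 7 ≤ bound (satisfied).

Step 1: Compute V_q(n, t) = Σ_{j=0}^2 C(n, j) (q−1)^j.
  j = 0: C(10,0)·(1)^0 = 1·1 = 1.
  j = 1: C(10,1)·(1)^1 = 10·1 = 10.
  j = 2: C(10,2)·(1)^2 = 45·1 = 45.
  V_q(n, t) = 1 + 10 + 45 = 56.
Step 2: q^n = 2^10 = 1024.
Step 3: Hamming bound ⌊q^n / V_q(n,t)⌋ = ⌊1024/56⌋ = 18.
Step 4: Compare |C| = 7 to 18: satisfied.
The claimed |C| lies below the Hamming bound.


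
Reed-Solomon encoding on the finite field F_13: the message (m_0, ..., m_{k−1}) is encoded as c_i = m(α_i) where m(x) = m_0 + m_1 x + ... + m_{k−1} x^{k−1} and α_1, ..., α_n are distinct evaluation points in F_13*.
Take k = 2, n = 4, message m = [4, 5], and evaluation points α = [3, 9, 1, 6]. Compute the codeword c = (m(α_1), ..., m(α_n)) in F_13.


c = [6, 10, 9, 8]

Message polynomial: m(x) = 4 + 5·x (mod 13).
For each evaluation point α_i, compute m(α_i) mod 13:
  α_1 = 3: Horner steps 5 → 6, so m(3) = 6.
  α_2 = 9: Horner steps 5 → 10, so m(9) = 10.
  α_3 = 1: Horner steps 5 → 9, so m(1) = 9.
  α_4 = 6: Horner steps 5 → 8, so m(6) = 8.
Codeword c = [6, 10, 9, 8] ∈ F_13^4.


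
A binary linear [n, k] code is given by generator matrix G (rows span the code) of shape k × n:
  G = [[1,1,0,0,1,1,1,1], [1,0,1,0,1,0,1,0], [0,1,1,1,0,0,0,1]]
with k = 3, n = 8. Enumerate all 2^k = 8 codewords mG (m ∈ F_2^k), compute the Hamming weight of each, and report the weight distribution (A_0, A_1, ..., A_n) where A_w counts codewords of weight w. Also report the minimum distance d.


Weight distribution: A_0 = 1, A_2 = 1, A_4 = 3, A_6 = 3. Minimum distance d = 2.

Enumerate all 2^3 = 8 messages m ∈ F_2^3.
For each, compute codeword c = mG in F_2^8, then tally its weight.
  m = 000 → c = 00000000, weight = 0.
  m = 100 → c = 11001111, weight = 6.
  m = 010 → c = 10101010, weight = 4.
  m = 110 → c = 01100101, weight = 4.
  m = 001 → c = 01110001, weight = 4.
  m = 101 → c = 10111110, weight = 6.
  m = 011 → c = 11011011, weight = 6.
  m = 111 → c = 00010100, weight = 2.
Tally weights:
  weight 0: 1 codewords.
  weight 2: 1 codewords.
  weight 4: 3 codewords.
  weight 6: 3 codewords.
Minimum distance d = smallest w > 0 with A_w > 0 = 2.
Sanity: Σ A_w = 8 = 2^3 = 8 ✓.


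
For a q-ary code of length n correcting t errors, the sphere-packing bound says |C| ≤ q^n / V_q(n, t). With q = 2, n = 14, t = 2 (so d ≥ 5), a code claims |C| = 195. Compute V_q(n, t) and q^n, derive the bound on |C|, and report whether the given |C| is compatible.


V_q(n, t) = 106, q^n = 16384, Hamming bound = 154, |C| = 195 > bound (violated).

Step 1: Compute V_q(n, t) = Σ_{j=0}^2 C(n, j) (q−1)^j.
  j = 0: C(14,0)·(1)^0 = 1·1 = 1.
  j = 1: C(14,1)·(1)^1 = 14·1 = 14.
  j = 2: C(14,2)·(1)^2 = 91·1 = 91.
  V_q(n, t) = 1 + 14 + 91 = 106.
Step 2: q^n = 2^14 = 16384.
Step 3: Hamming bound ⌊q^n / V_q(n,t)⌋ = ⌊16384/106⌋ = 154.
Step 4: Compare |C| = 195 to 154: violated.
The claimed |C| lies above the Hamming bound, so no 2-ary code of length 14 with d ≥ 5 can have 195 codewords.


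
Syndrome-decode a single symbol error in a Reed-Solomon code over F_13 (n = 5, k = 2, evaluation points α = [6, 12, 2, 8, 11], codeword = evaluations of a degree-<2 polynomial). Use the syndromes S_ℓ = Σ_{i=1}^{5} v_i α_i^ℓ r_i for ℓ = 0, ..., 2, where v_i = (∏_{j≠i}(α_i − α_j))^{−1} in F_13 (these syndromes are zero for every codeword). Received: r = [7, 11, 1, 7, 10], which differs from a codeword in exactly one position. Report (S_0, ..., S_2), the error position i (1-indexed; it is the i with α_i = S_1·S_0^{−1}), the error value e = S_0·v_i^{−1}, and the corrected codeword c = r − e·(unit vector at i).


S = (4, 11, 1), error at position 1, error magnitude e = 2, c = [5, 11, 1, 7, 10].

Step 1: column multipliers v_i = (∏_{j≠i}(α_i − α_j))^{−1} mod 13.
  i = 1 (α = 6): (6−12)(6−2)(6−8)(6−11) = (−6)·4·(−2)·(−5) = −240 ≡ 7, so v_1 = 7^{−1} = 2 (mod 13).
  i = 2 (α = 12): (12−6)(12−2)(12−8)(12−11) = 6·10·4·1 = 240 ≡ 6, so v_2 = 6^{−1} = 11 (mod 13).
  i = 3 (α = 2): (2−6)(2−12)(2−8)(2−11) = (−4)·(−10)·(−6)·(−9) = 2160 ≡ 2, so v_3 = 2^{−1} = 7 (mod 13).
  i = 4 (α = 8): (8−6)(8−12)(8−2)(8−11) = 2·(−4)·6·(−3) = 144 ≡ 1, so v_4 = 1^{−1} = 1 (mod 13).
  i = 5 (α = 11): (11−6)(11−12)(11−2)(11−8) = 5·(−1)·9·3 = −135 ≡ 8, so v_5 = 8^{−1} = 5 (mod 13).
  v = [2, 11, 7, 1, 5].
Step 2: syndromes of r = [7, 11, 1, 7, 10] (all sums mod 13).
  S_0 = Σ v_i r_i = 2·7 + 11·11 + 7·1 + 1·7 + 5·10 = 199 ≡ 4.
  S_1 = Σ v_i α_i r_i = 2·6·7 + 11·12·11 + 7·2·1 + 1·8·7 + 5·11·10 = 2156 ≡ 11.
  α_i^2 mod 13 = [10, 1, 4, 12, 4].
  S_2 = Σ v_i α_i^2 r_i = 2·10·7 + 11·1·11 + 7·4·1 + 1·12·7 + 5·4·10 = 573 ≡ 1.
  S = (4, 11, 1) ≠ 0, so r is not a codeword (an error is present).
Step 3: locate the error. For a single error e at position i, S_ℓ = v_i·e·α_i^ℓ, so α_err = S_1/S_0.
  S_0^{−1} = 4^{−1} = 10 (mod 13), so α_err = 11·10 = 110 ≡ 6 = α_1. Error position i = 1.
  Consistency check: S_2/S_1 = 1·6 = 6 ≡ 6 = α_err ✓ (single-error assumption holds).
Step 4: error magnitude e = S_0/v_1 = S_0·∏_{j≠1}(α_1 − α_j) = 4·7 = 28 ≡ 2 (mod 13).
Step 5: correct position 1: c_1 = r_1 − e = 7 − 2 ≡ 5 (mod 13). Hence c = [5, 11, 1, 7, 10].
  Check: interpolating c through the α_i gives m(x) = 12 + 1·x (degree < 2) with m(α_i) = c_i for every i, so c is indeed a codeword.


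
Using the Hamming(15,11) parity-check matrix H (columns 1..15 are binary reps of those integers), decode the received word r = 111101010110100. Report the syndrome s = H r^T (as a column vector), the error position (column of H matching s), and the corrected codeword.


s = (0, 1, 1, 0)^T, error position = 6, corrected codeword c = 111100010110100

Compute s = H r^T mod 2 one row at a time:
  s_1 = 1 + 0 + 1 + 1 + 0 + 1 + 0 + 0 = 4 ≡ 0 (mod 2).
  s_2 = 1 + 0 + 1 + 0 + 0 + 1 + 0 + 0 = 3 ≡ 1 (mod 2).
  s_3 = 1 + 1 + 1 + 0 + 1 + 1 + 0 + 0 = 5 ≡ 1 (mod 2).
  s_4 = 1 + 1 + 0 + 0 + 0 + 1 + 1 + 0 = 4 ≡ 0 (mod 2).
s = (0, 1, 1, 0)^T — this equals column 6 of H (binary 0110), so error is at position 6.
Correct: flip bit 6 of r = 111101010110100 to get c = 111100010110100.


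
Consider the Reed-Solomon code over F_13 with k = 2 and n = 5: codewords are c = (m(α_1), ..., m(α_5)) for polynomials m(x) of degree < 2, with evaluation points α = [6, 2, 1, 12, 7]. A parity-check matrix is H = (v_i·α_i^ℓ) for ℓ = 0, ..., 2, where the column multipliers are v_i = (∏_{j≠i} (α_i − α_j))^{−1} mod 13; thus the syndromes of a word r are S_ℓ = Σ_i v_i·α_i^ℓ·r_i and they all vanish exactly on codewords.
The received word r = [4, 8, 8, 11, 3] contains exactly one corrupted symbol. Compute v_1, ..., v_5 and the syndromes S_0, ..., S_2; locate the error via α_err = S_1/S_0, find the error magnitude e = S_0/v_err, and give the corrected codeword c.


S = (5, 5, 5), error at position 3, error magnitude e = 12, c = [4, 8, 9, 11, 3].

Step 1: column multipliers v_i = (∏_{j≠i}(α_i − α_j))^{−1} mod 13.
  i = 1 (α = 6): (6−2)(6−1)(6−12)(6−7) = 4·5·(−6)·(−1) = 120 ≡ 3, so v_1 = 3^{−1} = 9 (mod 13).
  i = 2 (α = 2): (2−6)(2−1)(2−12)(2−7) = (−4)·1·(−10)·(−5) = −200 ≡ 8, so v_2 = 8^{−1} = 5 (mod 13).
  i = 3 (α = 1): (1−6)(1−2)(1−12)(1−7) = (−5)·(−1)·(−11)·(−6) = 330 ≡ 5, so v_3 = 5^{−1} = 8 (mod 13).
  i = 4 (α = 12): (12−6)(12−2)(12−1)(12−7) = 6·10·11·5 = 3300 ≡ 11, so v_4 = 11^{−1} = 6 (mod 13).
  i = 5 (α = 7): (7−6)(7−2)(7−1)(7−12) = 1·5·6·(−5) = −150 ≡ 6, so v_5 = 6^{−1} = 11 (mod 13).
  v = [9, 5, 8, 6, 11].
Step 2: syndromes of r = [4, 8, 8, 11, 3] (all sums mod 13).
  S_0 = Σ v_i r_i = 9·4 + 5·8 + 8·8 + 6·11 + 11·3 = 239 ≡ 5.
  S_1 = Σ v_i α_i r_i = 9·6·4 + 5·2·8 + 8·1·8 + 6·12·11 + 11·7·3 = 1383 ≡ 5.
  α_i^2 mod 13 = [10, 4, 1, 1, 10].
  S_2 = Σ v_i α_i^2 r_i = 9·10·4 + 5·4·8 + 8·1·8 + 6·1·11 + 11·10·3 = 980 ≡ 5.
  S = (5, 5, 5) ≠ 0, so r is not a codeword (an error is present).
Step 3: locate the error. For a single error e at position i, S_ℓ = v_i·e·α_i^ℓ, so α_err = S_1/S_0.
  S_0^{−1} = 5^{−1} = 8 (mod 13), so α_err = 5·8 = 40 ≡ 1 = α_3. Error position i = 3.
  Consistency check: S_2/S_1 = 5·8 = 40 ≡ 1 = α_err ✓ (single-error assumption holds).
Step 4: error magnitude e = S_0/v_3 = S_0·∏_{j≠3}(α_3 − α_j) = 5·5 = 25 ≡ 12 (mod 13).
Step 5: correct position 3: c_3 = r_3 − e = 8 − 12 ≡ 9 (mod 13). Hence c = [4, 8, 9, 11, 3].
  Check: interpolating c through the α_i gives m(x) = 10 + 12·x (degree < 2) with m(α_i) = c_i for every i, so c is indeed a codeword.


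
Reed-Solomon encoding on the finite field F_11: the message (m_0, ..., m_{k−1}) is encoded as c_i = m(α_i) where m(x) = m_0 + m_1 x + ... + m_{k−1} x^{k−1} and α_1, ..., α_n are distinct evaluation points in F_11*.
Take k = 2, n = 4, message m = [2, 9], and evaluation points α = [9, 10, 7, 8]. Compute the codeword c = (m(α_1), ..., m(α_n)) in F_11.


c = [6, 4, 10, 8]

Message polynomial: m(x) = 2 + 9·x (mod 11).
For each evaluation point α_i, compute m(α_i) mod 11:
  α_1 = 9: Horner steps 9 → 6, so m(9) = 6.
  α_2 = 10: Horner steps 9 → 4, so m(10) = 4.
  α_3 = 7: Horner steps 9 → 10, so m(7) = 10.
  α_4 = 8: Horner steps 9 → 8, so m(8) = 8.
Codeword c = [6, 4, 10, 8] ∈ F_11^4.
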